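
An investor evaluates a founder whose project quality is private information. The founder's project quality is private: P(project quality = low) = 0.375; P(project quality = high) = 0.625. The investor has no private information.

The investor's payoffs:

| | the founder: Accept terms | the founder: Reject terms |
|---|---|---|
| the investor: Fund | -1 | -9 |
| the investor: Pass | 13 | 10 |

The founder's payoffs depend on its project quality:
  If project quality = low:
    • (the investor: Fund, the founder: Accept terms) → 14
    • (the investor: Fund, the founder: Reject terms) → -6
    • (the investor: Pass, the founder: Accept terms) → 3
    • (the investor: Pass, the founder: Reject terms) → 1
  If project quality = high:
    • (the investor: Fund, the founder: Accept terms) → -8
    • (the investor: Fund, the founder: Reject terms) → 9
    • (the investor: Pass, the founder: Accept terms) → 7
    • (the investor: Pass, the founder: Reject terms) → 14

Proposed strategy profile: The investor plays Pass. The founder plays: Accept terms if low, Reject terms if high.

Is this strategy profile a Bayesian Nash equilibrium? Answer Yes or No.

Yes

The investor plays Pass: E[Pass] = 0.375·(13) + 0.625·(10) = 11.125; E[Fund] = -6. Best-responding. ✓
The founder (project quality low), facing Pass: Accept terms gives 3, Reject terms gives 1. Proposed Accept terms is best. ✓
The founder (project quality high), facing Pass: Accept terms gives 7, Reject terms gives 14. Proposed Reject terms is best. ✓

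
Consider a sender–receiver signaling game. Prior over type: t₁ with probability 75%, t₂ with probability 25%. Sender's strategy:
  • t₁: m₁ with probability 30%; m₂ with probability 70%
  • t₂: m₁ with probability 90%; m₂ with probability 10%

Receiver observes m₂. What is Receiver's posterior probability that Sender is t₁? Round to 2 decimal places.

0.95

P(m₂) = 0.75·0.7 + 0.25·0.1 = 0.55
P(t₁ | m₂) = (0.75·0.7) / 0.55 = 0.525 / 0.55 = 0.954545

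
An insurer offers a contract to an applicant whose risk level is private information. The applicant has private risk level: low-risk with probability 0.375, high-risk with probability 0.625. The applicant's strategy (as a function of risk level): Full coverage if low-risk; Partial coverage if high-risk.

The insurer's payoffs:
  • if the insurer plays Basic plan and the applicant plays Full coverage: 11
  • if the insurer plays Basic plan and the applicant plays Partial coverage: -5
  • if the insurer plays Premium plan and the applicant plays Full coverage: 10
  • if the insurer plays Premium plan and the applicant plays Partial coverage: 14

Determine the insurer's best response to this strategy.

Premium plan

Compute the insurer's expected payoff for each action, taking the expectation over the applicant's type.
E[Basic plan] = 0.375·(11) + 0.625·(-5) = 1
E[Premium plan] = 0.375·(10) + 0.625·(14) = 12.5
Best response: Premium plan (12.5 is the largest).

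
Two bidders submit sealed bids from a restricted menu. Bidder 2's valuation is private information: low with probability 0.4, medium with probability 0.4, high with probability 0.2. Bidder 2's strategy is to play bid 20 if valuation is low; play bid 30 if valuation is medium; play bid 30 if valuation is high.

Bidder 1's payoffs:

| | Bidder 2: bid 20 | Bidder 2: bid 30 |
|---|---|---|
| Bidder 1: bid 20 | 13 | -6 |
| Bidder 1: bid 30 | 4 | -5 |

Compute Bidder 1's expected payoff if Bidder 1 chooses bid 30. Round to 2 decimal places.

-1.40

E[bid 30] = 0.4·4 + 0.4·(-5) + 0.2·(-5) = 1.6 + (-2) + (-1) = -1.4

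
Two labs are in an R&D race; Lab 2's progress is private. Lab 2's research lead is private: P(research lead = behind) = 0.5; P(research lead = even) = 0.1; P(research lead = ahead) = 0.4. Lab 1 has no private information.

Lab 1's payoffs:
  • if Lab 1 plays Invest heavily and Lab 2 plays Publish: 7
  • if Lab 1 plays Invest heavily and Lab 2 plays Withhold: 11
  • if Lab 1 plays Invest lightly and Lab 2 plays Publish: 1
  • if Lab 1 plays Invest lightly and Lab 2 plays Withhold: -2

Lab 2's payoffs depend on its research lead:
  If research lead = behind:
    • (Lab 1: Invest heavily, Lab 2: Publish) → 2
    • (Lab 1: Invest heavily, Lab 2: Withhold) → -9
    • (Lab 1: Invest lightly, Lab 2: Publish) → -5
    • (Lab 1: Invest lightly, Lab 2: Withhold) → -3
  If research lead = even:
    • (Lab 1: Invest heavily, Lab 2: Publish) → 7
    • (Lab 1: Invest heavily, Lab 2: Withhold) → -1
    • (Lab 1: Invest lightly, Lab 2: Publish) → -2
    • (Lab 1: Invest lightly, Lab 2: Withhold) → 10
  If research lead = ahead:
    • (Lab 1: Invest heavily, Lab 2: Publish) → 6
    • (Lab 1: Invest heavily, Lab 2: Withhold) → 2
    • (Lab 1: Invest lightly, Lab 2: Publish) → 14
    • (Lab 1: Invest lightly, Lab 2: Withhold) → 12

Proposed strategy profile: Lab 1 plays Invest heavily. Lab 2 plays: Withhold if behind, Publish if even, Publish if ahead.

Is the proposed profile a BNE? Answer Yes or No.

A profile is a BNE iff every type of every player is best-responding given beliefs about the other side.
Lab 1 plays Invest heavily: E[Invest heavily] = 0.5·(11) + 0.1·(7) + 0.4·(7) = 9; E[Invest lightly] = -0.5. Best-responding. ✓
Lab 2 (research lead behind), facing Invest heavily: Publish gives 2, Withhold gives -9. Proposed Withhold is not best — profitable deviation exists. ✗
Lab 2 (research lead even), facing Invest heavily: Publish gives 7, Withhold gives -1. Proposed Publish is best. ✓
Lab 2 (research lead ahead), facing Invest heavily: Publish gives 6, Withhold gives 2. Proposed Publish is best. ✓

No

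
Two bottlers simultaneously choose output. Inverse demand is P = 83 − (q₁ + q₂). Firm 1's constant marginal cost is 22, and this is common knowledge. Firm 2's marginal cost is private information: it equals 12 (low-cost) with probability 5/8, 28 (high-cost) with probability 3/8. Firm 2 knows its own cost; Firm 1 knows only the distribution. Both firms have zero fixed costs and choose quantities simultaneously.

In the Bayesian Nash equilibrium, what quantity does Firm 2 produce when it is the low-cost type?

26

Firm 2 with cost c maximizes (83 − (q₁+q₂) − c)·q₂, giving q₂(c) = (83 − c − q₁)/2.
E[c₂] = 5/8·12 + 3/8·28 = 18
Firm 1's FOC against E[q₂] yields q₁ = (83 − 2·22 + E[c₂])/3 = (83 − 44 + 18)/3 = 19.
q₂(low-cost) = (83 − 12 − 19)/2 = 26.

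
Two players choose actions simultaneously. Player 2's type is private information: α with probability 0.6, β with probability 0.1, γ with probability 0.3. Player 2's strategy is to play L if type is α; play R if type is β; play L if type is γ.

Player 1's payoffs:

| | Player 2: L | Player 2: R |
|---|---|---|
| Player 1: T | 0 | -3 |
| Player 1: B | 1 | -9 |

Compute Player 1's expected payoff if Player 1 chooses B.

0

E[B] = 0.6·1 + 0.1·(-9) + 0.3·1 = 0.6 + (-0.9) + 0.3 = 0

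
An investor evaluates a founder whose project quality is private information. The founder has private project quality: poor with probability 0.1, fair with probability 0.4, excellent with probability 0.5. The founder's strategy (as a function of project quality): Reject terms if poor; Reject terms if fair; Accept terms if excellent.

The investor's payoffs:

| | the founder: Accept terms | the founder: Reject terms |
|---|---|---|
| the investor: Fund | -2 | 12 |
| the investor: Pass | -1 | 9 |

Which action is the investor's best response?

Fund

E[Fund] = 0.1·(12) + 0.4·(12) + 0.5·(-2) = 5
E[Pass] = 0.1·(9) + 0.4·(9) + 0.5·(-1) = 4
Best response: Fund (5 is the largest).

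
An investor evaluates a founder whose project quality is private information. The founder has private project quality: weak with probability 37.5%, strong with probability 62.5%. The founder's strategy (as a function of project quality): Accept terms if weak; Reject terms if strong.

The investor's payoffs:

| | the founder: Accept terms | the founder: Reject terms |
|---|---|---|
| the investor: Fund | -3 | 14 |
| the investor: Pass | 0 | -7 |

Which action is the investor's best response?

Compute the investor's expected payoff for each action, taking the expectation over the founder's type.
E[Fund] = 0.375·(-3) + 0.625·(14) = 7.625
E[Pass] = 0.375·(0) + 0.625·(-7) = -4.375
Best response: Fund (7.625 is the largest).

Fund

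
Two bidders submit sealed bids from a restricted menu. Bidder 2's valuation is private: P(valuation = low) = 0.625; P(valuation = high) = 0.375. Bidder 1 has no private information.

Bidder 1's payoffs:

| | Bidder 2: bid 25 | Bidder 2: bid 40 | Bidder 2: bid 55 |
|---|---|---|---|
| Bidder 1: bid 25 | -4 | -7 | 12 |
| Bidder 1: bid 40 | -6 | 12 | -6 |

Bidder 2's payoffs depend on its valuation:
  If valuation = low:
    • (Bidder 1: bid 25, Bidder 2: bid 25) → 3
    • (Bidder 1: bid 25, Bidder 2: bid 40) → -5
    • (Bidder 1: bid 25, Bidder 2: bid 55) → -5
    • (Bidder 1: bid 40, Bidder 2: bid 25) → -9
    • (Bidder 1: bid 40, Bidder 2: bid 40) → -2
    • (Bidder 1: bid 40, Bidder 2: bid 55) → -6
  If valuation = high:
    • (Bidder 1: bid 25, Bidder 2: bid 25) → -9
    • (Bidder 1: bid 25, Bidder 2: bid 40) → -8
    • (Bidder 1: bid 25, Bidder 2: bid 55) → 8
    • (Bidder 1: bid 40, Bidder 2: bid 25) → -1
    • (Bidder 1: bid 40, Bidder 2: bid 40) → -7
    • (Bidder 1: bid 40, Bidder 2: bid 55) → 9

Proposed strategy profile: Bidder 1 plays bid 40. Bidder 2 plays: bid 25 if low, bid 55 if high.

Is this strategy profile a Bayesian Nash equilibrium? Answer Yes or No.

Bidder 1 plays bid 40: E[bid 40] = 0.625·(-6) + 0.375·(-6) = -6; E[bid 25] = 2. Not best-responding. ✗
Bidder 2 (valuation low), facing bid 40: bid 25 gives -9, bid 40 gives -2, bid 55 gives -6. Proposed bid 25 is not best — profitable deviation exists. ✗
Bidder 2 (valuation high), facing bid 40: bid 25 gives -1, bid 40 gives -7, bid 55 gives 9. Proposed bid 55 is best. ✓

No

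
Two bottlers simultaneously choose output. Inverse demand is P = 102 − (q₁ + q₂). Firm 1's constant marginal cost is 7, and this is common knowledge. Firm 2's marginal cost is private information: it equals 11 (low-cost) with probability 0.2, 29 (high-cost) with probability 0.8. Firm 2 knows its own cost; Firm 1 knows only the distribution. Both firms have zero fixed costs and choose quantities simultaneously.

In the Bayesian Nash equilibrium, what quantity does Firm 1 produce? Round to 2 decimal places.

37.80

Type-c best response for Firm 2: q₂(c) = (102 − c)/2 − q₁/2.
Firm 1 maximizes expected profit; its first-order condition is 102 − 2q₁ − E[q₂] − 7 = 0.
Substituting E[q₂] and solving: E[c₂] = 25.4, so q₁ = (102 − 2·7 + 25.4)/3 = 37.8.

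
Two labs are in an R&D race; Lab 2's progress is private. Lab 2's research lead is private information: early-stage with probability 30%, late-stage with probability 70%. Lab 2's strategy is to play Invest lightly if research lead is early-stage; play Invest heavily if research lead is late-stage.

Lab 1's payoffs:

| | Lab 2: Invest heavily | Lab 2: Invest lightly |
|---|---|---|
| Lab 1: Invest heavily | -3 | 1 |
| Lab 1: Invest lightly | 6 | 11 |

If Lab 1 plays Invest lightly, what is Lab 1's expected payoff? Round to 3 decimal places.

E[Invest lightly] = 0.3·11 + 0.7·6 = 3.3 + 4.2 = 7.5

7.500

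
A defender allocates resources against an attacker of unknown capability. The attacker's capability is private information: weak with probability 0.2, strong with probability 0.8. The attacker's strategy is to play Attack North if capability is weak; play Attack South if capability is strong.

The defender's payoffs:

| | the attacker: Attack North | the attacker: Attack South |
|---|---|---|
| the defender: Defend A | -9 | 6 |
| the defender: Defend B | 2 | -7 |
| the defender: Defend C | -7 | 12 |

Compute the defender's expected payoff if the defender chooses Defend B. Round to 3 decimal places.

E[Defend B] = 0.2·2 + 0.8·(-7) = 0.4 + (-5.6) = -5.2

-5.200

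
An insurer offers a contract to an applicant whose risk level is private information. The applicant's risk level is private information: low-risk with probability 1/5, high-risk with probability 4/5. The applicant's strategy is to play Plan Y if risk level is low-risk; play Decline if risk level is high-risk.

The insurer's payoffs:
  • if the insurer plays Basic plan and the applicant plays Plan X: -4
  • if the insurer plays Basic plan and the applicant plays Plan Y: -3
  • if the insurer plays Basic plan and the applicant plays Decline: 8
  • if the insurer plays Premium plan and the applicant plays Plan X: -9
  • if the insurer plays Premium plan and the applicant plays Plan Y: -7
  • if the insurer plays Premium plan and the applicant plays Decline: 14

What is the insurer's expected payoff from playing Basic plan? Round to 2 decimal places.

5.80

E[Basic plan] = 1/5·(-3) + 4/5·8 = (-3/5) + 32/5 = 29/5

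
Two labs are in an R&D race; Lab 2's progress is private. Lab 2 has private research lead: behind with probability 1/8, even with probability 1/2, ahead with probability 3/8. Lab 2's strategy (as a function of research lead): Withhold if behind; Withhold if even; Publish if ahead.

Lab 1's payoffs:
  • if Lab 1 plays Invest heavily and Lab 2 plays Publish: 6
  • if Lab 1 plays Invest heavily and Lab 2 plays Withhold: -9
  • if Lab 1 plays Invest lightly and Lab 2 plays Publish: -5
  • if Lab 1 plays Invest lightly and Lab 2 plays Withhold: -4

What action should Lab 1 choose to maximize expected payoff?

Invest heavily

Compute Lab 1's expected payoff for each action, taking the expectation over Lab 2's type.
E[Invest heavily] = 1/8·(-9) + 1/2·(-9) + 3/8·(6) = -27/8
E[Invest lightly] = 1/8·(-4) + 1/2·(-4) + 3/8·(-5) = -35/8
Best response: Invest heavily (-27/8 is the largest).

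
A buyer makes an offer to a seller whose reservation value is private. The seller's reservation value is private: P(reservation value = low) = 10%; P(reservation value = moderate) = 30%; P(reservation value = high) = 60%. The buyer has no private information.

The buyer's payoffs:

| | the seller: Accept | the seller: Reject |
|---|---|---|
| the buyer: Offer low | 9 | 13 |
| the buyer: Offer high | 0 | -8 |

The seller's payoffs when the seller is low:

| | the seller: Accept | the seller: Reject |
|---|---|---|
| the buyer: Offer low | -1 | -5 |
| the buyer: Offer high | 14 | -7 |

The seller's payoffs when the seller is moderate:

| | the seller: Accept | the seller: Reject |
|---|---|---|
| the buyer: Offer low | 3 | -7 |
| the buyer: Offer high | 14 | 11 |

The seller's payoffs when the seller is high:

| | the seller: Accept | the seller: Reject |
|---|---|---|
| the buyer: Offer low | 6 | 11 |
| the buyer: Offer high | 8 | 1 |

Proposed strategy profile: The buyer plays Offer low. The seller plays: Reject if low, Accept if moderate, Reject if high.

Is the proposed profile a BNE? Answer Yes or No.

No

A profile is a BNE iff every type of every player is best-responding given beliefs about the other side.
The buyer plays Offer low: E[Offer low] = 0.1·(13) + 0.3·(9) + 0.6·(13) = 11.8; E[Offer high] = -5.6. Best-responding. ✓
The seller (reservation value low), facing Offer low: Accept gives -1, Reject gives -5. Proposed Reject is not best — profitable deviation exists. ✗
The seller (reservation value moderate), facing Offer low: Accept gives 3, Reject gives -7. Proposed Accept is best. ✓
The seller (reservation value high), facing Offer low: Accept gives 6, Reject gives 11. Proposed Reject is best. ✓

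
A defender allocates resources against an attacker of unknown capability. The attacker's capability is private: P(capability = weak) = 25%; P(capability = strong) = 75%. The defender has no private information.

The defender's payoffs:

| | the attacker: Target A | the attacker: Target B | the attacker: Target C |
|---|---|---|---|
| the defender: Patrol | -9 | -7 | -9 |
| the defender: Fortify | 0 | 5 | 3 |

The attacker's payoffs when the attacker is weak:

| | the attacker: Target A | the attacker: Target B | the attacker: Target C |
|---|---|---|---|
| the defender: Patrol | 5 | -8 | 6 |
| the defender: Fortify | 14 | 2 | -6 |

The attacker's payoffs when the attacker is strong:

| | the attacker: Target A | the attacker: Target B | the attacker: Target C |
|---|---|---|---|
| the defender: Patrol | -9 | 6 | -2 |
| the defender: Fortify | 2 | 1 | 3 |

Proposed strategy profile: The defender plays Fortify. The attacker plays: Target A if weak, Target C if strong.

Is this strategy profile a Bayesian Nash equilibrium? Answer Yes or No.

A profile is a BNE iff every type of every player is best-responding given beliefs about the other side.
The defender plays Fortify: E[Fortify] = 0.25·(0) + 0.75·(3) = 2.25; E[Patrol] = -9. Best-responding. ✓
The attacker (capability weak), facing Fortify: Target A gives 14, Target B gives 2, Target C gives -6. Proposed Target A is best. ✓
The attacker (capability strong), facing Fortify: Target A gives 2, Target B gives 1, Target C gives 3. Proposed Target C is best. ✓

Yes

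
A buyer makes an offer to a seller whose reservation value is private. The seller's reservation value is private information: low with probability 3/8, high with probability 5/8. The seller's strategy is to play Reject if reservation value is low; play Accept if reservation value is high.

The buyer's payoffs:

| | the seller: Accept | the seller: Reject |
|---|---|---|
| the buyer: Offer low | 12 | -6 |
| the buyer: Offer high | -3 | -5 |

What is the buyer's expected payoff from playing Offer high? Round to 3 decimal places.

E[Offer high] = 3/8·(-5) + 5/8·(-3) = (-15/8) + (-15/8) = -15/4

-3.750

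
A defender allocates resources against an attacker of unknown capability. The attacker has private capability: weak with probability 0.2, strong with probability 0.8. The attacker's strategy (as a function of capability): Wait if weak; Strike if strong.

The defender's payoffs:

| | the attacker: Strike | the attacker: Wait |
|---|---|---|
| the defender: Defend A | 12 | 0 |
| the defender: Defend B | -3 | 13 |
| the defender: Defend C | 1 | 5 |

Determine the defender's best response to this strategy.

Defend A

E[Defend A] = 0.2·(0) + 0.8·(12) = 9.6
E[Defend B] = 0.2·(13) + 0.8·(-3) = 0.2
E[Defend C] = 0.2·(5) + 0.8·(1) = 1.8
Best response: Defend A (9.6 is the largest).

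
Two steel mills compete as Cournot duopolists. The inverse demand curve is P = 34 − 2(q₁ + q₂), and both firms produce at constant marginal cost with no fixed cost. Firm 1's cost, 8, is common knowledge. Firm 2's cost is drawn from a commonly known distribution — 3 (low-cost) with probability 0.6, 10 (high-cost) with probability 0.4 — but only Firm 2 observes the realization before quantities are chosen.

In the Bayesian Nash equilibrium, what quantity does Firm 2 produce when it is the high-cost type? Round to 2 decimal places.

4.02

Type-c best response for Firm 2: q₂(c) = (34 − c)/4 − q₁/2.
Firm 1 maximizes expected profit; its first-order condition is 34 − 4q₁ − 2E[q₂] − 8 = 0.
Substituting E[q₂] and solving: E[c₂] = 5.8, so q₁ = (34 − 2·8 + 5.8)/6 = 3.96667.
q₂(high-cost) = (34 − 10 − 2·3.96667)/4 = 4.01667.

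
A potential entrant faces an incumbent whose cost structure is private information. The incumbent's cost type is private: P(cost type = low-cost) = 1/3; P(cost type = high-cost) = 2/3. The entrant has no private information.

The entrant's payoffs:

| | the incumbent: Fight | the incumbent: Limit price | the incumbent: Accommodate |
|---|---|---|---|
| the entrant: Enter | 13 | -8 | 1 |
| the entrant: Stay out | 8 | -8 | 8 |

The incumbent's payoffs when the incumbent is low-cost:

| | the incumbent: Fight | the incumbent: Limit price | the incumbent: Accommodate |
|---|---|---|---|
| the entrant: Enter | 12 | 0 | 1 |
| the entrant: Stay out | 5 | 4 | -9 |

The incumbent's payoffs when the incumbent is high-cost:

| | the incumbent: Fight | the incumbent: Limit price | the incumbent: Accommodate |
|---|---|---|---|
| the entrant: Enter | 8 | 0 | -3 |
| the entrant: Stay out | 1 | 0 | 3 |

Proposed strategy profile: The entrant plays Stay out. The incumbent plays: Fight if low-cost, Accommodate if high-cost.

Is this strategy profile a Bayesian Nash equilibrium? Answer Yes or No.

A profile is a BNE iff every type of every player is best-responding given beliefs about the other side.
The entrant plays Stay out: E[Stay out] = 1/3·(8) + 2/3·(8) = 8; E[Enter] = 5. Best-responding. ✓
The incumbent (cost type low-cost), facing Stay out: Fight gives 5, Limit price gives 4, Accommodate gives -9. Proposed Fight is best. ✓
The incumbent (cost type high-cost), facing Stay out: Fight gives 1, Limit price gives 0, Accommodate gives 3. Proposed Accommodate is best. ✓

Yes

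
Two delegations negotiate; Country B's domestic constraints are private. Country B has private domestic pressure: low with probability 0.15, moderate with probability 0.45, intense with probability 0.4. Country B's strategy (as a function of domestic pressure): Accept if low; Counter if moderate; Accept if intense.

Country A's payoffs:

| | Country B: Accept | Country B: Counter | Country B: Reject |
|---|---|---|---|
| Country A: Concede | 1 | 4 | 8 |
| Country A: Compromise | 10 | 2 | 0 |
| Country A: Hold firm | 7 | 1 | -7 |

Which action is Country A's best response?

Compute Country A's expected payoff for each action, taking the expectation over Country B's type.
E[Concede] = 0.15·(1) + 0.45·(4) + 0.4·(1) = 2.35
E[Compromise] = 0.15·(10) + 0.45·(2) + 0.4·(10) = 6.4
E[Hold firm] = 0.15·(7) + 0.45·(1) + 0.4·(7) = 4.3
Best response: Compromise (6.4 is the largest).

Compromise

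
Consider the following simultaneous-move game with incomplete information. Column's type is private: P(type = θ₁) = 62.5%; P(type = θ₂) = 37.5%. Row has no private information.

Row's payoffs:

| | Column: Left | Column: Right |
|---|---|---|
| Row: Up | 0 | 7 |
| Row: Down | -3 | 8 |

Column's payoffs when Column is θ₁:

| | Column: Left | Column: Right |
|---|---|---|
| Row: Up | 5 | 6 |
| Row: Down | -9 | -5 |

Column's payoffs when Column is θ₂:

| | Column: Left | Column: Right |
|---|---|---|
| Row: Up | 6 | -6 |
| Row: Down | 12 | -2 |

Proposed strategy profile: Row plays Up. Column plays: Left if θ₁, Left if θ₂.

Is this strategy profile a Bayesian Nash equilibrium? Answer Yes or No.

No

Row plays Up: E[Up] = 0.625·(0) + 0.375·(0) = 0; E[Down] = -3. Best-responding. ✓
Column (type θ₁), facing Up: Left gives 5, Right gives 6. Proposed Left is not best — profitable deviation exists. ✗
Column (type θ₂), facing Up: Left gives 6, Right gives -6. Proposed Left is best. ✓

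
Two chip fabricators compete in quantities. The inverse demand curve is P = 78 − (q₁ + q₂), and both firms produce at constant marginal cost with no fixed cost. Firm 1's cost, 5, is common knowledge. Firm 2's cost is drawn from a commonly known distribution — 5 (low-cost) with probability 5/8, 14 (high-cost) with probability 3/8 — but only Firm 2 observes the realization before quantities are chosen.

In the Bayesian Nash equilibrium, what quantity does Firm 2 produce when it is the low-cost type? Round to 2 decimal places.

Type-c best response for Firm 2: q₂(c) = (78 − c)/2 − q₁/2.
Firm 1 maximizes expected profit; its first-order condition is 78 − 2q₁ − E[q₂] − 5 = 0.
Substituting E[q₂] and solving: E[c₂] = 8.375, so q₁ = (78 − 2·5 + 8.375)/3 = 25.4583.
q₂(low-cost) = (78 − 5 − 25.4583)/2 = 23.7708.

23.77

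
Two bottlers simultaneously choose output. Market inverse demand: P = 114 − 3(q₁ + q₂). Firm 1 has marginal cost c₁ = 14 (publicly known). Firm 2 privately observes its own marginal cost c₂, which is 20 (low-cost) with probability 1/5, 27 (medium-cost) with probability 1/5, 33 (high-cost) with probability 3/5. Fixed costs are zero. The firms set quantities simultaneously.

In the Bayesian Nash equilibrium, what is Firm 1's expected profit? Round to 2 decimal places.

491.52

Type-c best response for Firm 2: q₂(c) = (114 − c)/6 − q₁/2.
Firm 1 maximizes expected profit; its first-order condition is 114 − 6q₁ − 3E[q₂] − 14 = 0.
Substituting E[q₂] and solving: E[c₂] = 29.2, so q₁ = (114 − 2·14 + 29.2)/9 = 12.8.
E[P] = 114 − 3·(q₁ + E[q₂]) = 52.4; Firm 1's expected profit = (E[P] − 14)·q₁ = (52.4 − 14)·12.8 = 491.52.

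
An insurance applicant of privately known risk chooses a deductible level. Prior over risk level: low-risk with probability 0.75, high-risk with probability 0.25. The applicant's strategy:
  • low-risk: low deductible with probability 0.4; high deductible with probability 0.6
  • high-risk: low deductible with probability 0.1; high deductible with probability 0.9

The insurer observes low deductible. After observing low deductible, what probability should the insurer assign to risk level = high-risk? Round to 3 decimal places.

P(low deductible) = 0.75·0.4 + 0.25·0.1 = 0.325
P(high-risk | low deductible) = (0.25·0.1) / 0.325 = 0.025 / 0.325 = 0.0769231

0.077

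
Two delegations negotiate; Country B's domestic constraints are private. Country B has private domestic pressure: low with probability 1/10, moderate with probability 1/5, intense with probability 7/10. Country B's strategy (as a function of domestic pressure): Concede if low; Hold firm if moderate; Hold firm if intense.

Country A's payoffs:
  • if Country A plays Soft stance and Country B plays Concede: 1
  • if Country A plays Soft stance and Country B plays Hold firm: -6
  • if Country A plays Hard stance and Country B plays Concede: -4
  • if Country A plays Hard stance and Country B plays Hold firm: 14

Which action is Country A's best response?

E[Soft stance] = 1/10·(1) + 1/5·(-6) + 7/10·(-6) = -53/10
E[Hard stance] = 1/10·(-4) + 1/5·(14) + 7/10·(14) = 61/5
Best response: Hard stance (61/5 is the largest).

Hard stance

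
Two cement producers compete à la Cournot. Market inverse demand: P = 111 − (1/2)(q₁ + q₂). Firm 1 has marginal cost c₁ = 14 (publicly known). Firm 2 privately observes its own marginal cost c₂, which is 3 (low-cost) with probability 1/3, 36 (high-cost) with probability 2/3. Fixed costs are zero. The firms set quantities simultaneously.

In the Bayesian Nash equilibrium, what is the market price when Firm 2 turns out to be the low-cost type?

39

Type-c best response for Firm 2: q₂(c) = (111 − c) − q₁/2.
Firm 1 maximizes expected profit; its first-order condition is 111 − q₁ − (1/2)E[q₂] − 14 = 0.
Substituting E[q₂] and solving: E[c₂] = 25, so q₁ = (111 − 2·14 + 25)/(3/2) = 72.
q₂(low-cost) = 72, so P = 111 − (1/2)·(72 + 72) = 39.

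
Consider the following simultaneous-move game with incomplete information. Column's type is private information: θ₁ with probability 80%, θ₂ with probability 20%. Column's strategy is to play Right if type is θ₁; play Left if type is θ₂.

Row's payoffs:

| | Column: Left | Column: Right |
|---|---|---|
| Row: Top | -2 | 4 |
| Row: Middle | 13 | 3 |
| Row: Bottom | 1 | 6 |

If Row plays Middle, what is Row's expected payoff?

5

Take the expectation over Column's type, weighting each type's action by its prior probability.
E[Middle] = 0.8·3 + 0.2·13 = 2.4 + 2.6 = 5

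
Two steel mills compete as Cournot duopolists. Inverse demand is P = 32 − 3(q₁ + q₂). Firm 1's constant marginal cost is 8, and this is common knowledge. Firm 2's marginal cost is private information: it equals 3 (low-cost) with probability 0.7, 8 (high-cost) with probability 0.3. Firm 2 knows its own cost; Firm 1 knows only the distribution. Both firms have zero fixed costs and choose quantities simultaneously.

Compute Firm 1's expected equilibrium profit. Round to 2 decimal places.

15.56

Firm 2 with cost c maximizes (32 − 3(q₁+q₂) − c)·q₂, giving q₂(c) = (32 − c − 3q₁)/6.
E[c₂] = 0.7·3 + 0.3·8 = 4.5
Firm 1's FOC against E[q₂] yields q₁ = (32 − 2·8 + E[c₂])/9 = (32 − 16 + 4.5)/9 = 2.27778.
E[P] = 32 − 3·(q₁ + E[q₂]) = 14.8333; Firm 1's expected profit = (E[P] − 8)·q₁ = (14.8333 − 8)·2.27778 = 15.5648.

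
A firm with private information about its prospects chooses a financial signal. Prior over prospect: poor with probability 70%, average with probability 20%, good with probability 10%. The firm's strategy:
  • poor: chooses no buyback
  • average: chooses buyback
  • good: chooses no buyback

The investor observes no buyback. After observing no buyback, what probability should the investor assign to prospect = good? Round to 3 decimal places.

P(no buyback) = 0.7·1 + 0.2·0 + 0.1·1 = 0.8
P(good | no buyback) = (0.1·1) / 0.8 = 0.1 / 0.8 = 0.125

0.125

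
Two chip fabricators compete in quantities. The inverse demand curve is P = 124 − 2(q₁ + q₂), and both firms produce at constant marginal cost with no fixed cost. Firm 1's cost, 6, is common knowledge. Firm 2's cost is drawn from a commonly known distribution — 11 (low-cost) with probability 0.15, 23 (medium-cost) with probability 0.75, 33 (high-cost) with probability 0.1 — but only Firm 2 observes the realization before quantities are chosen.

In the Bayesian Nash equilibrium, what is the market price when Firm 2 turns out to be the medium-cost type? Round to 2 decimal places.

Firm 2 with cost c maximizes (124 − 2(q₁+q₂) − c)·q₂, giving q₂(c) = (124 − c − 2q₁)/4.
E[c₂] = 0.15·11 + 0.75·23 + 0.1·33 = 22.2
Firm 1's FOC against E[q₂] yields q₁ = (124 − 2·6 + E[c₂])/6 = (124 − 12 + 22.2)/6 = 22.3667.
q₂(medium-cost) = 14.0667, so P = 124 − 2·(22.3667 + 14.0667) = 51.1333.

51.13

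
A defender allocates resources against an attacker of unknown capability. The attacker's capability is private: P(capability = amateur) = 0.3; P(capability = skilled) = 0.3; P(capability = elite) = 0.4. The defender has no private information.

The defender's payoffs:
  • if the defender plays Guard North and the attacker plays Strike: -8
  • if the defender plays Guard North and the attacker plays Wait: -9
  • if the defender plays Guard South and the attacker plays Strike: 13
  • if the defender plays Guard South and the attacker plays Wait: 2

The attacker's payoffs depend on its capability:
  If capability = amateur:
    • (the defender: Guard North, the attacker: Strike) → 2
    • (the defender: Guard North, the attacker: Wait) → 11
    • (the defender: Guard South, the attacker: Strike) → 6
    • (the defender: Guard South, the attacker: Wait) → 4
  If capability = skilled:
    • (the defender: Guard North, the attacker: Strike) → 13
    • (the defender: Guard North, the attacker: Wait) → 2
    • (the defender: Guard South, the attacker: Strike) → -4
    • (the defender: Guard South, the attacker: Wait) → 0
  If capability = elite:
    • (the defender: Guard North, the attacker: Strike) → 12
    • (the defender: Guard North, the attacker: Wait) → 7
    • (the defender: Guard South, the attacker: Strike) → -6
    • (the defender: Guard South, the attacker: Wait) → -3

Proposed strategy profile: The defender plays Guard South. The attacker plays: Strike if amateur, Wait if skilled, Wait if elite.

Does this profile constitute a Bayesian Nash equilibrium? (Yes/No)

A profile is a BNE iff every type of every player is best-responding given beliefs about the other side.
The defender plays Guard South: E[Guard South] = 0.3·(13) + 0.3·(2) + 0.4·(2) = 5.3; E[Guard North] = -8.7. Best-responding. ✓
The attacker (capability amateur), facing Guard South: Strike gives 6, Wait gives 4. Proposed Strike is best. ✓
The attacker (capability skilled), facing Guard South: Strike gives -4, Wait gives 0. Proposed Wait is best. ✓
The attacker (capability elite), facing Guard South: Strike gives -6, Wait gives -3. Proposed Wait is best. ✓

Yes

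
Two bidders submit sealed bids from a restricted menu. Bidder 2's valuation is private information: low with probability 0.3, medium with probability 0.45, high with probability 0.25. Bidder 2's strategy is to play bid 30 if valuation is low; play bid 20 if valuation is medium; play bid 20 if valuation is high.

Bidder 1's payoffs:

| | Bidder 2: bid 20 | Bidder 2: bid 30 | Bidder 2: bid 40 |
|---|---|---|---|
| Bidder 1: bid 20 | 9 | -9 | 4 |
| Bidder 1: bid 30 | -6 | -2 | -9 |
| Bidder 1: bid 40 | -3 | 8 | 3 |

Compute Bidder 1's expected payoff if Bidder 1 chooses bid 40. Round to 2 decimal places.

0.30

E[bid 40] = 0.3·8 + 0.45·(-3) + 0.25·(-3) = 2.4 + (-1.35) + (-0.75) = 0.3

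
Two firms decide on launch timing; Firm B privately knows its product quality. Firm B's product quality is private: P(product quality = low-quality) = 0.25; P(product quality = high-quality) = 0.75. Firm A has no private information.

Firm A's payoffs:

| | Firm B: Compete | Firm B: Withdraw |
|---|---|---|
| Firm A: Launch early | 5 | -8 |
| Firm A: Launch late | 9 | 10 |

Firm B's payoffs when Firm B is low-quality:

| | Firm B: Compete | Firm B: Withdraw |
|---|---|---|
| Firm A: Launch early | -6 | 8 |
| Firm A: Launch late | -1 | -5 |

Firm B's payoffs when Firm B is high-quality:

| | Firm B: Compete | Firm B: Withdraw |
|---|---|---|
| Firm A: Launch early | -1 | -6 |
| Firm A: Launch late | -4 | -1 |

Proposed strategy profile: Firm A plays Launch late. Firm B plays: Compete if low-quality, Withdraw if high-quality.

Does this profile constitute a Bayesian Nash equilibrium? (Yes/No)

A profile is a BNE iff every type of every player is best-responding given beliefs about the other side.
Firm A plays Launch late: E[Launch late] = 0.25·(9) + 0.75·(10) = 9.75; E[Launch early] = -4.75. Best-responding. ✓
Firm B (product quality low-quality), facing Launch late: Compete gives -1, Withdraw gives -5. Proposed Compete is best. ✓
Firm B (product quality high-quality), facing Launch late: Compete gives -4, Withdraw gives -1. Proposed Withdraw is best. ✓

Yes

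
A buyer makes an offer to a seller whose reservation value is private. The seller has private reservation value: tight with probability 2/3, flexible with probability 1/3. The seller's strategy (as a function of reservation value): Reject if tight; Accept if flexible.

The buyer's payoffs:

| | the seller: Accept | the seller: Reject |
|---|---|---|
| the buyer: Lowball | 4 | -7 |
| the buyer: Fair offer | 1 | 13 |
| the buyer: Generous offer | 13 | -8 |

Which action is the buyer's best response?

Fair offer

E[Lowball] = 2/3·(-7) + 1/3·(4) = -10/3
E[Fair offer] = 2/3·(13) + 1/3·(1) = 9
E[Generous offer] = 2/3·(-8) + 1/3·(13) = -1
Best response: Fair offer (9 is the largest).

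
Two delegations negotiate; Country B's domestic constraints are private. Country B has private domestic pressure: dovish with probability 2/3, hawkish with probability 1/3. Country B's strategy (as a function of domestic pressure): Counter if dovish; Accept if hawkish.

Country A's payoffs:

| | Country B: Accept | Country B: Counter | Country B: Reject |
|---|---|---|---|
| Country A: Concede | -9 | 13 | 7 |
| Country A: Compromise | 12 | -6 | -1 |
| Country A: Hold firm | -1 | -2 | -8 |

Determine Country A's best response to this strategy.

Compute Country A's expected payoff for each action, taking the expectation over Country B's type.
E[Concede] = 2/3·(13) + 1/3·(-9) = 17/3
E[Compromise] = 2/3·(-6) + 1/3·(12) = 0
E[Hold firm] = 2/3·(-2) + 1/3·(-1) = -5/3
Best response: Concede (17/3 is the largest).

Concede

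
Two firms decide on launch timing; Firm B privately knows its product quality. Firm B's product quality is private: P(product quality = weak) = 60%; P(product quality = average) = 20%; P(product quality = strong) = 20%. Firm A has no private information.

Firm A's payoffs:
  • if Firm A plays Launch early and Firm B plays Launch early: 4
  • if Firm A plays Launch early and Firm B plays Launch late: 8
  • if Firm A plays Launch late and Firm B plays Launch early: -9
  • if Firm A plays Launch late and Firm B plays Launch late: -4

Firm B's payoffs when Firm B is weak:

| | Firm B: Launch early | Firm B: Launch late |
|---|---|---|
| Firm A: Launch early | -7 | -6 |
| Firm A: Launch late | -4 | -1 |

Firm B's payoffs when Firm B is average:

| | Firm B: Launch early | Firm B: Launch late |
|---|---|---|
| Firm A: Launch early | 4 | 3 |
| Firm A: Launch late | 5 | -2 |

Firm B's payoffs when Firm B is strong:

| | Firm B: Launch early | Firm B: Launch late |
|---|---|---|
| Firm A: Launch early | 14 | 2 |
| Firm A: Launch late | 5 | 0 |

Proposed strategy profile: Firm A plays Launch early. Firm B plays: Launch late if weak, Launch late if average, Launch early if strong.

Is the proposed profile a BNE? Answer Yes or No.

No

A profile is a BNE iff every type of every player is best-responding given beliefs about the other side.
Firm A plays Launch early: E[Launch early] = 0.6·(8) + 0.2·(8) + 0.2·(4) = 7.2; E[Launch late] = -5. Best-responding. ✓
Firm B (product quality weak), facing Launch early: Launch early gives -7, Launch late gives -6. Proposed Launch late is best. ✓
Firm B (product quality average), facing Launch early: Launch early gives 4, Launch late gives 3. Proposed Launch late is not best — profitable deviation exists. ✗
Firm B (product quality strong), facing Launch early: Launch early gives 14, Launch late gives 2. Proposed Launch early is best. ✓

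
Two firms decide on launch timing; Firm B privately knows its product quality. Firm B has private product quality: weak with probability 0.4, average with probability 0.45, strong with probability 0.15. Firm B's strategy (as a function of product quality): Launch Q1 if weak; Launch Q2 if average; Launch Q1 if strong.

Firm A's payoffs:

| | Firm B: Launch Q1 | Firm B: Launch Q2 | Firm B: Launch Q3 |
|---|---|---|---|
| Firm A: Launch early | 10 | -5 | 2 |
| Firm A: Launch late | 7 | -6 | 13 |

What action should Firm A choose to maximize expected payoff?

Launch early

Compute Firm A's expected payoff for each action, taking the expectation over Firm B's type.
E[Launch early] = 0.4·(10) + 0.45·(-5) + 0.15·(10) = 3.25
E[Launch late] = 0.4·(7) + 0.45·(-6) + 0.15·(7) = 1.15
Best response: Launch early (3.25 is the largest).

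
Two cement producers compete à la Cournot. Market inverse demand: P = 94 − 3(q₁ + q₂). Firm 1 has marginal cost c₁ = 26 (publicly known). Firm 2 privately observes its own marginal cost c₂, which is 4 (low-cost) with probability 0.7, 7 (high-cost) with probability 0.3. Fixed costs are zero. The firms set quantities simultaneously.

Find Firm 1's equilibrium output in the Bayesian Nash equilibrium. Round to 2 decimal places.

Type-c best response for Firm 2: q₂(c) = (94 − c)/6 − q₁/2.
Firm 1 maximizes expected profit; its first-order condition is 94 − 6q₁ − 3E[q₂] − 26 = 0.
Substituting E[q₂] and solving: E[c₂] = 4.9, so q₁ = (94 − 2·26 + 4.9)/9 = 5.21111.

5.21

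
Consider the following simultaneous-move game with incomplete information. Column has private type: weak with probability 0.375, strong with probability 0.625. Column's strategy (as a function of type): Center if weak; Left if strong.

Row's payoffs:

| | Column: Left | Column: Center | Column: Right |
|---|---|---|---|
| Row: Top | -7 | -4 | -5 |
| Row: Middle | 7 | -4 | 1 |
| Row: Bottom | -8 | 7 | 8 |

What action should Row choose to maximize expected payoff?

Compute Row's expected payoff for each action, taking the expectation over Column's type.
E[Top] = 0.375·(-4) + 0.625·(-7) = -5.875
E[Middle] = 0.375·(-4) + 0.625·(7) = 2.875
E[Bottom] = 0.375·(7) + 0.625·(-8) = -2.375
Best response: Middle (2.875 is the largest).

Middle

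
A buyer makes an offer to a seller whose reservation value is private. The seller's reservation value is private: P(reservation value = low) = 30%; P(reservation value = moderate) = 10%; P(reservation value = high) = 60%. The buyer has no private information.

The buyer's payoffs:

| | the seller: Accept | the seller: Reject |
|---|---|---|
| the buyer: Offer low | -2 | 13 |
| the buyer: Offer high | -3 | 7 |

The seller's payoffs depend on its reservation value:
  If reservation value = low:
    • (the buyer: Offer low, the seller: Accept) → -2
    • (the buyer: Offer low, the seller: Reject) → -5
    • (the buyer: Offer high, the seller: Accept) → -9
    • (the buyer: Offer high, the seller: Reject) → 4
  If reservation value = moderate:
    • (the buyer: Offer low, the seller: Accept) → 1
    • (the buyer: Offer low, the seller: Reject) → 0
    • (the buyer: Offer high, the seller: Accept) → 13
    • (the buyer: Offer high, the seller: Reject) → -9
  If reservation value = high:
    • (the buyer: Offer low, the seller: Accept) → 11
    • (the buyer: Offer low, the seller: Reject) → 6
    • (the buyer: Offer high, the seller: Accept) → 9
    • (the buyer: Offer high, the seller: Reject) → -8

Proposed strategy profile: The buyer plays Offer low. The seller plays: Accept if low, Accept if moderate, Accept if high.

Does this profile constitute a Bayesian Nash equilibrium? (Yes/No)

Yes

A profile is a BNE iff every type of every player is best-responding given beliefs about the other side.
The buyer plays Offer low: E[Offer low] = 0.3·(-2) + 0.1·(-2) + 0.6·(-2) = -2; E[Offer high] = -3. Best-responding. ✓
The seller (reservation value low), facing Offer low: Accept gives -2, Reject gives -5. Proposed Accept is best. ✓
The seller (reservation value moderate), facing Offer low: Accept gives 1, Reject gives 0. Proposed Accept is best. ✓
The seller (reservation value high), facing Offer low: Accept gives 11, Reject gives 6. Proposed Accept is best. ✓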